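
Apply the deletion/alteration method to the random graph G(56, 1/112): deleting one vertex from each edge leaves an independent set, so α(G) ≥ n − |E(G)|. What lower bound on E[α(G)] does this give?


E[|E(G)|] = C(56, 2)·p = 1540 · (1/112) = 55/4.
E[α(G)] ≥ n − E[|E(G)|] = 56 − 55/4 = 169/4.
Numerically: ≈ 42.25000.
(This is only a lower bound; the true E[α(G)] may be larger.)

E[α(G)] ≥ 169/4 ≈ 42.25000.


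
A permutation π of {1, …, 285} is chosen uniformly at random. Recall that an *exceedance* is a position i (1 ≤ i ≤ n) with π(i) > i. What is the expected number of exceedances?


Write X = Σ_{i=1}^{285} X_i, where X_i = 1_{π(i) > i}.
For each fixed i, π(i) is uniform over {1, …, 285} (marginal of a uniform permutation), so P[π(i) > i] = (n − i)/n. Summing: Σ_{i=1}^{285} (n − i)/n = (0 + 1 + … + 284)/285 = 285(285 − 1)/(2·285) = (285 − 1)/2.
Hence E[X] = Σ_{i=1}^{285} (285 − i)/285 = 142 ≈ 142.000.

E[X] = 142 = 142.000.


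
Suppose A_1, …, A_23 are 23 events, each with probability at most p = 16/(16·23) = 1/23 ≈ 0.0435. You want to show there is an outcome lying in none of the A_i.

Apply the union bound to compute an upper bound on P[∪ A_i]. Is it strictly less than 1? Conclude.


Union bound: P[∪_{i=1}^{23} A_i] ≤ Σ_i P[A_i] ≤ 23·p = 23·(1/23) = 1.
Numerically: 1 ≈ 1.0000.
Is 1 < 1? NO.
Since the bound 1 is ≥ 1, the union bound is uninformative here; it does NOT by itself certify existence.

23·p = 1 ≈ 1.0000; existence NOT certified by the union bound.


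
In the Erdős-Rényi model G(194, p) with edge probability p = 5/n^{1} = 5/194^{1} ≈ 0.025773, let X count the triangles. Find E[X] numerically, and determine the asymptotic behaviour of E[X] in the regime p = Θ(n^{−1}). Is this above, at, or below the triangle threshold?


Number of potential triangles: C(194, 3) = 1198144.
Each occurs with probability p³ ≈ (0.025773)³ ≈ 1.7120042e-05.
By linearity: E[X] = C(194, 3)·p³ ≈ 1198144 · 1.7120042e-05 ≈ 20.51228.
Here α = 1, so p = 5/n is exactly at the triangle threshold p ~ 1/n. Asymptotically E[X] → c³/6 = 5³/6 = 125/6 ≈ 20.83333, a bounded constant. In this regime the triangle count is asymptotically Poisson(c³/6).

E[X] ≈ 20.51228; in regime p = Θ(1/n^{1}) E[X] stays bounded (at the triangle threshold p ~ 1/n).


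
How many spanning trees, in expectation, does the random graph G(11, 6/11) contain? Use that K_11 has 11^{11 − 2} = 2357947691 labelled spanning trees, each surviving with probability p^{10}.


K_11 has 11^{11 − 2} = 2357947691 labelled spanning trees.
For each such spanning tree H, let X_H = 1 if all 10 edges of H are present in G. Then P[X_H = 1] = p^{10} = (6/11)^{10} = 60466176/25937424601.
By linearity of expectation: E[X] = Σ_H E[X_H] = 2357947691 · p^{10} = 2357947691 · 60466176/25937424601 = 60466176/11.
Numerically: E[X] ≈ 5.49693e+06.

E[X] = 2357947691 · (6/11)^{10} = 60466176/11 ≈ 5.49693e+06.


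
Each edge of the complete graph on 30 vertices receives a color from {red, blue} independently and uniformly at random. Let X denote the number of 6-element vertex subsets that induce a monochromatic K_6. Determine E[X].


Let X = Σ_S X_S over the C(30, 6) = 593775 subsets S of size 6, where X_S = 1 if the K_6 on S is monochromatic.
For a fixed S, the K_6 on S has C(6, 2) = 15 edges. P[all 15 edges red] = (1/2)^15, and likewise for blue, so P[monochromatic] = 2·(1/2)^15 = 2^{1 − 15} = 1/16384.
By linearity: E[X] = C(30, 6) · 2^{1 − 15} = 593775 · 1/16384 = 593775/16384.
Numerically: E[X] ≈ 36.241150.

E[X] = C(30,6)·2^(1−C(6,2)) = 593775/16384 ≈ 36.241150.


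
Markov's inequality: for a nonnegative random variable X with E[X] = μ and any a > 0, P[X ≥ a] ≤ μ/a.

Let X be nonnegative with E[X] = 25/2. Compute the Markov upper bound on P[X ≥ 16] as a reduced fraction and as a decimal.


μ = E[X] = 25/2, a = 16.
Markov: P[X ≥ 16] ≤ μ/a = (25/2)/16 = 25/32.
Numerically: ≈ 0.7812.
(Since a = 16 > μ = 12.5000, the bound 25/32 is < 1 and informative.)

P[X ≥ 16] ≤ 25/32 ≈ 0.7812.


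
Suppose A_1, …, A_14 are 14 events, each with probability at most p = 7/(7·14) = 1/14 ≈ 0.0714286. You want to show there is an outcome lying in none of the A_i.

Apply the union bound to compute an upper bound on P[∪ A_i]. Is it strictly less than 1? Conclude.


Union bound: P[∪_{i=1}^{14} A_i] ≤ Σ_i P[A_i] ≤ 14·p = 14·(1/14) = 1.
Numerically: 1 ≈ 1.0000000.
Is 1 < 1? NO.
Since the bound 1 is ≥ 1, the union bound is uninformative here; it does NOT by itself certify existence.

14·p = 1 ≈ 1.0000000; existence NOT certified by the union bound.


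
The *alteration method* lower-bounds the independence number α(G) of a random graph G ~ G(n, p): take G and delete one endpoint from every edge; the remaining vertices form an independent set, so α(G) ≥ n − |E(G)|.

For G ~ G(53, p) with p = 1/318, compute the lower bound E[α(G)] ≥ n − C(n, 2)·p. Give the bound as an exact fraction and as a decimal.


E[|E(G)|] = C(53, 2)·p = 1378 · (1/318) = 13/3.
E[α(G)] ≥ n − E[|E(G)|] = 53 − 13/3 = 146/3.
Numerically: ≈ 48.6667.
(This is only a lower bound; the true E[α(G)] may be larger.)

E[α(G)] ≥ 146/3 ≈ 48.6667.


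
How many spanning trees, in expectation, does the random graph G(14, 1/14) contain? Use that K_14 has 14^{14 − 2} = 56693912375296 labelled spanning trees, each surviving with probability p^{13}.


K_14 has 14^{14 − 2} = 56693912375296 labelled spanning trees.
For each such spanning tree H, let X_H = 1 if all 13 edges of H are present in G. Then P[X_H = 1] = p^{13} = (1/14)^{13} = 1/793714773254144.
By linearity of expectation: E[X] = Σ_H E[X_H] = 56693912375296 · p^{13} = 56693912375296 · 1/793714773254144 = 1/14.
Numerically: E[X] ≈ 0.071429.

E[X] = 56693912375296 · (1/14)^{13} = 1/14 ≈ 0.071429.


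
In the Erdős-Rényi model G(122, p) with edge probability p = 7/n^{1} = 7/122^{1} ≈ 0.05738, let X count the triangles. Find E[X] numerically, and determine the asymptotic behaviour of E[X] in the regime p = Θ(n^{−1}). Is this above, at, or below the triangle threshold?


Number of potential triangles: C(122, 3) = 295240.
Each occurs with probability p³ ≈ (0.05738)³ ≈ 1.888925e-04.
By linearity: E[X] = C(122, 3)·p³ ≈ 295240 · 1.888925e-04 ≈ 55.7686.
Here α = 1, so p = 7/n is exactly at the triangle threshold p ~ 1/n. Asymptotically E[X] → c³/6 = 7³/6 = 343/6 ≈ 57.1667, a bounded constant. In this regime the triangle count is asymptotically Poisson(c³/6).

E[X] ≈ 55.7686; in regime p = Θ(1/n^{1}) E[X] stays bounded (at the triangle threshold p ~ 1/n).


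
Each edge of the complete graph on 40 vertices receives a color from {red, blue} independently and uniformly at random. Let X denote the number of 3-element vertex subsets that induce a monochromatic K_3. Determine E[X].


Let X = Σ_S X_S over the C(40, 3) = 9880 subsets S of size 3, where X_S = 1 if the K_3 on S is monochromatic.
For a fixed S, the K_3 on S has C(3, 2) = 3 edges. P[all 3 edges red] = (1/2)^3, and likewise for blue, so P[monochromatic] = 2·(1/2)^3 = 2^{1 − 3} = 1/4.
By linearity: E[X] = C(40, 3) · 2^{1 − 3} = 9880 · 1/4 = 2470.
Numerically: E[X] ≈ 2470.0000.

E[X] = C(40,3)·2^(1−C(3,2)) = 2470 ≈ 2470.0000.


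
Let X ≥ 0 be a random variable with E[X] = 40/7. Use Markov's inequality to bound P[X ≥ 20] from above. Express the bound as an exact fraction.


μ = E[X] = 40/7, a = 20.
Markov: P[X ≥ 20] ≤ μ/a = (40/7)/20 = 2/7.
Numerically: ≈ 0.2857.
(Since a = 20 > μ = 5.7143, the bound 2/7 is < 1 and informative.)

P[X ≥ 20] ≤ 2/7 ≈ 0.2857.


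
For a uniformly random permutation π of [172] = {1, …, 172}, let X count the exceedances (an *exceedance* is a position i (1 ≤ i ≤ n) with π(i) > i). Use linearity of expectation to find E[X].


Write X = Σ_{i=1}^{172} X_i, where X_i = 1_{π(i) > i}.
For each fixed i, π(i) is uniform over {1, …, 172} (marginal of a uniform permutation), so P[π(i) > i] = (n − i)/n. Summing: Σ_{i=1}^{172} (n − i)/n = (0 + 1 + … + 171)/172 = 172(172 − 1)/(2·172) = (172 − 1)/2.
Hence E[X] = Σ_{i=1}^{172} (172 − i)/172 = 171/2 ≈ 85.500000.

E[X] = 171/2 = 85.500000.


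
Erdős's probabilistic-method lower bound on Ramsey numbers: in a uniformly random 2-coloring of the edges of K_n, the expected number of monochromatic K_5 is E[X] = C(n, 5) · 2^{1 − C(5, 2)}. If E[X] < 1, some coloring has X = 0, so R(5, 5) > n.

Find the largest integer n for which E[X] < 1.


We need C(n, 5) · 2^{1 − 10} < 1, i.e. C(n, 5) < 2^{10 − 1} = 512.
Check values of n near the boundary:
  n = 7: C(7, 5) = 21; 21 < 512? YES
  n = 8: C(8, 5) = 56; 56 < 512? YES
  n = 9: C(9, 5) = 126; 126 < 512? YES
  n = 10: C(10, 5) = 252; 252 < 512? YES
  n = 11: C(11, 5) = 462; 462 < 512? YES
  n = 12: C(12, 5) = 792; 792 < 512? NO
  n = 13: C(13, 5) = 1287; 1287 < 512? NO
  n = 14: C(14, 5) = 2002; 2002 < 512? NO
The largest n with C(n, 5) < 512 is n = 11 (where E[X] = 231/256 ≈ 0.9023). Hence R(5, 5) > 11, i.e. R(5, 5) ≥ 12.

Largest n = 11; hence R(5, 5) > 11.


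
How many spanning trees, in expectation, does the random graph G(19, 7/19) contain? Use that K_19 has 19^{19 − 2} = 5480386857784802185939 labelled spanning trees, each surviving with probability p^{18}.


K_19 has 19^{19 − 2} = 5480386857784802185939 labelled spanning trees.
For each such spanning tree H, let X_H = 1 if all 18 edges of H are present in G. Then P[X_H = 1] = p^{18} = (7/19)^{18} = 1628413597910449/104127350297911241532841.
By linearity: E[X] = Σ_H E[X_H] = 5480386857784802185939 · p^{18} = 5480386857784802185939 · 1628413597910449/104127350297911241532841 = 1628413597910449/19.
Numerically: E[X] ≈ 8.57e+13.

E[X] = 5480386857784802185939 · (7/19)^{18} = 1628413597910449/19 ≈ 8.57e+13.


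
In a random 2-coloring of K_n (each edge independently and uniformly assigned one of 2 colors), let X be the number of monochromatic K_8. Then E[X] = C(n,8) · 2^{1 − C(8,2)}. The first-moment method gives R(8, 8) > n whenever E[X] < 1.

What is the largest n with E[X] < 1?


We need C(n, 8) · 2^{1 − 28} < 1, i.e. C(n, 8) < 2^{28 − 1} = 134217728.
Check values of n near the boundary:
  n = 37: C(37, 8) = 38608020; 38608020 < 134217728? YES
  n = 38: C(38, 8) = 48903492; 48903492 < 134217728? YES
  n = 39: C(39, 8) = 61523748; 61523748 < 134217728? YES
  n = 40: C(40, 8) = 76904685; 76904685 < 134217728? YES
  n = 41: C(41, 8) = 95548245; 95548245 < 134217728? YES
  n = 42: C(42, 8) = 118030185; 118030185 < 134217728? YES
  n = 43: C(43, 8) = 145008513; 145008513 < 134217728? NO
  n = 44: C(44, 8) = 177232627; 177232627 < 134217728? NO
  n = 45: C(45, 8) = 215553195; 215553195 < 134217728? NO
The largest n with C(n, 8) < 134217728 is n = 42 (where E[X] = 118030185/134217728 ≈ 0.8794). Hence R(8, 8) > 42, i.e. R(8, 8) ≥ 43.

Largest n = 42; hence R(8, 8) > 42.


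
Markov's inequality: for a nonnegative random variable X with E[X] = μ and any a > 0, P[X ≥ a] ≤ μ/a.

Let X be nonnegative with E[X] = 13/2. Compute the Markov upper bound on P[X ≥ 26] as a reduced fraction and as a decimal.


μ = E[X] = 13/2, a = 26.
Markov: P[X ≥ 26] ≤ μ/a = (13/2)/26 = 1/4.
Numerically: ≈ 0.250.
(Since a = 26 > μ = 6.500, the bound 1/4 is < 1 and informative.)

P[X ≥ 26] ≤ 1/4 ≈ 0.250.


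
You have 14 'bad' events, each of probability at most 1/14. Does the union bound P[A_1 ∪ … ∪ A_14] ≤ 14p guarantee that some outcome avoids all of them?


Union bound: P[∪_{i=1}^{14} A_i] ≤ Σ_i P[A_i] ≤ 14·p = 14·(1/14) = 1.
Numerically: 1 ≈ 1.000000.
Is 1 < 1? NO.
Since the bound 1 is ≥ 1, the union bound is uninformative here; it does NOT by itself certify existence.

14·p = 1 ≈ 1.000000; existence NOT certified by the union bound.


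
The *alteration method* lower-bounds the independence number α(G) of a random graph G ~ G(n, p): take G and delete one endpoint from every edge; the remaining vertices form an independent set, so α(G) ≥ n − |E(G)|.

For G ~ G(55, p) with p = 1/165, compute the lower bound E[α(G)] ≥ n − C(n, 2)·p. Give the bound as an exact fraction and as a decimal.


E[|E(G)|] = C(55, 2)·p = 1485 · (1/165) = 9.
E[α(G)] ≥ n − E[|E(G)|] = 55 − 9 = 46.
Numerically: ≈ 46.000.
(This is only a lower bound; the true E[α(G)] may be larger.)

E[α(G)] ≥ 46 ≈ 46.000.


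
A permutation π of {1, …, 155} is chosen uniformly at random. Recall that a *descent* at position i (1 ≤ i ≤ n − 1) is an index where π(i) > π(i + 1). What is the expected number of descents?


Write X = Σ X_I over i = 1, …, 154, with X_I the indicator of one descent.
There are 154 indicators.
For each fixed i, the pair (π(i), π(i+1)) is a uniformly random ordered pair of distinct values from {1, …, 155}; by symmetry P[π(i) > π(i+1)] = 1/2.
By linearity: E[X] = 154 · (1/2) = (155 − 1) · (1/2) = 77 ≈ 77.00000.

E[X] = 77 = 77.00000.


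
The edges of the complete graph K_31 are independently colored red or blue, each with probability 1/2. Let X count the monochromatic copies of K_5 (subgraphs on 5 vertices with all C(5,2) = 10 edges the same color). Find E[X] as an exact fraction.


Let X = Σ_S X_S over the C(31, 5) = 169911 subsets S of size 5, where X_S = 1 if the K_5 on S is monochromatic.
For a fixed S, the K_5 on S has C(5, 2) = 10 edges. P[all 10 edges red] = (1/2)^10, and likewise for blue, so P[monochromatic] = 2·(1/2)^10 = 2^{1 − 10} = 1/512.
By linearity: E[X] = C(31, 5) · 2^{1 − 10} = 169911 · 1/512 = 169911/512.
Numerically: E[X] ≈ 331.857422.

E[X] = C(31,5)·2^(1−C(5,2)) = 169911/512 ≈ 331.857422.


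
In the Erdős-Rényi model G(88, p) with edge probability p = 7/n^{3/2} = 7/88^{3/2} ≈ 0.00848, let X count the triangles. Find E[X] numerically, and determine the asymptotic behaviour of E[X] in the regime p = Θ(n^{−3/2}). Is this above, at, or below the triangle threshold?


Number of potential triangles: C(88, 3) = 109736.
Each occurs with probability p³ ≈ (0.00848)³ ≈ 6.09708e-07.
By linearity: E[X] = C(88, 3)·p³ ≈ 109736 · 6.09708e-07 ≈ 0.067.
Since α = 3/2 > 1, p = c/n^{3/2} = o(1/n) is below the triangle threshold p ~ 1/n. Asymptotically E[X] ~ (c³/6)·n^{3(1−α)} = (7³/6)·n^{-1.5} → 0, so by Markov's inequality G has no triangles w.h.p.

E[X] ≈ 0.067; in regime p = Θ(1/n^{3/2}) E[X] tends to 0 (below the triangle threshold p ~ 1/n).


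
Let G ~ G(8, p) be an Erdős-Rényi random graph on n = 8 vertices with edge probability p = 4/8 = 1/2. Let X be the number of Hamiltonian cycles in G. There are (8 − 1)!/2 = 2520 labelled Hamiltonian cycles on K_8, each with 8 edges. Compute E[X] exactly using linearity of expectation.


K_8 has (8 − 1)!/2 = 2520 labelled Hamiltonian cycles.
For each such Hamiltonian cycle H, let X_H = 1 if all 8 edges of H are present in G. Then P[X_H = 1] = p^{8} = (1/2)^{8} = 1/256.
Summing the indicators: E[X] = Σ_H E[X_H] = 2520 · p^{8} = 2520 · 1/256 = 315/32.
Numerically: E[X] ≈ 9.84375.

E[X] = 2520 · (1/2)^{8} = 315/32 ≈ 9.84375.


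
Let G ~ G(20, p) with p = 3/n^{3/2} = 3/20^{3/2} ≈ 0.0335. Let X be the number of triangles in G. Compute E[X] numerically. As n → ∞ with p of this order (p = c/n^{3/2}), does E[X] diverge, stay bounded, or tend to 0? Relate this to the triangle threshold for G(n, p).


Number of potential triangles: C(20, 3) = 1140.
Each occurs with probability p³ ≈ (0.0335)³ ≈ 3.77336e-05.
By linearity: E[X] = C(20, 3)·p³ ≈ 1140 · 3.77336e-05 ≈ 0.043.
Since α = 3/2 > 1, p = c/n^{3/2} = o(1/n) is below the triangle threshold p ~ 1/n. Asymptotically E[X] ~ (c³/6)·n^{3(1−α)} = (3³/6)·n^{-1.5} → 0, so by Markov's inequality G has no triangles w.h.p.

E[X] ≈ 0.043; in regime p = Θ(1/n^{3/2}) E[X] tends to 0 (below the triangle threshold p ~ 1/n).


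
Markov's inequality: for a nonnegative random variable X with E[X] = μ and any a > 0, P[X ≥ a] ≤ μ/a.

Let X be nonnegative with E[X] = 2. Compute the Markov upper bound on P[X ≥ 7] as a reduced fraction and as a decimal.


μ = E[X] = 2, a = 7.
Markov: P[X ≥ 7] ≤ μ/a = (2)/7 = 2/7.
Numerically: ≈ 0.286.
(Since a = 7 > μ = 2.000, the bound 2/7 is < 1 and informative.)

P[X ≥ 7] ≤ 2/7 ≈ 0.286.


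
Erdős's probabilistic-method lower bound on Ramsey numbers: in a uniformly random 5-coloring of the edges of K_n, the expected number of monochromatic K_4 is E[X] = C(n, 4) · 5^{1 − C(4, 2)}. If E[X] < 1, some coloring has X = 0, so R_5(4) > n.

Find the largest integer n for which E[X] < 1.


We need C(n, 4) · 5^{1 − 6} < 1, i.e. C(n, 4) < 5^{6 − 1} = 3125.
Check values of n near the boundary:
  n = 13: C(13, 4) = 715; 715 < 3125? YES
  n = 14: C(14, 4) = 1001; 1001 < 3125? YES
  n = 15: C(15, 4) = 1365; 1365 < 3125? YES
  n = 16: C(16, 4) = 1820; 1820 < 3125? YES
  n = 17: C(17, 4) = 2380; 2380 < 3125? YES
  n = 18: C(18, 4) = 3060; 3060 < 3125? YES
  n = 19: C(19, 4) = 3876; 3876 < 3125? NO
  n = 20: C(20, 4) = 4845; 4845 < 3125? NO
  n = 21: C(21, 4) = 5985; 5985 < 3125? NO
The largest n with C(n, 4) < 3125 is n = 18 (where E[X] = 612/625 ≈ 0.9792). Hence R_5(4) > 18, i.e. R_5(4) ≥ 19.

Largest n = 18; hence R_5(4) > 18.


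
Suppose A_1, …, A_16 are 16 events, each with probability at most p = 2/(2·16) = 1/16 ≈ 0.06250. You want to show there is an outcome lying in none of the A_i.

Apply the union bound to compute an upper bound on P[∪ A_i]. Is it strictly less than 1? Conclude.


Union bound: P[∪_{i=1}^{16} A_i] ≤ Σ_i P[A_i] ≤ 16·p = 16·(1/16) = 1.
Numerically: 1 ≈ 1.00000.
Is 1 < 1? NO.
Since the bound 1 is ≥ 1, the union bound is uninformative here; it does NOT by itself certify existence.

16·p = 1 ≈ 1.00000; existence NOT certified by the union bound.


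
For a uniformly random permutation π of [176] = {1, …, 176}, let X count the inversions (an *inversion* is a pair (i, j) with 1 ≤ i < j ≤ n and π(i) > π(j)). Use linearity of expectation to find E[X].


Write X = Σ X_I over the C(176, 2) = 15400 pairs i < j, with X_I the indicator of one inversion.
There are 15400 indicators.
For each fixed pair i < j, the values π(i) and π(j) are two distinct elements of {1, …, 176} in uniformly random order; by symmetry P[π(i) > π(j)] = 1/2.
By linearity: E[X] = 15400 · (1/2) = C(176, 2) · (1/2) = 15400/2 = 7700 ≈ 7700.0000.

E[X] = 7700 = 7700.0000.


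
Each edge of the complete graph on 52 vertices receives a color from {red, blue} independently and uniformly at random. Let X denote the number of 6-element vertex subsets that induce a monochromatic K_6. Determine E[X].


Let X = Σ_S X_S over the C(52, 6) = 20358520 subsets S of size 6, where X_S = 1 if the K_6 on S is monochromatic.
For a fixed S, the K_6 on S has C(6, 2) = 15 edges. P[all 15 edges red] = (1/2)^15, and likewise for blue, so P[monochromatic] = 2·(1/2)^15 = 2^{1 − 15} = 1/16384.
Summing: E[X] = C(52, 6) · 2^{1 − 15} = 20358520 · 1/16384 = 2544815/2048.
Numerically: E[X] ≈ 1242.585.

E[X] = C(52,6)·2^(1−C(6,2)) = 2544815/2048 ≈ 1242.585.


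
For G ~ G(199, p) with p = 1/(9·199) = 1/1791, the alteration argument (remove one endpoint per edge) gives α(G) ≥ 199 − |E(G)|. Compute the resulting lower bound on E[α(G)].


E[|E(G)|] = C(199, 2)·p = 19701 · (1/1791) = 11.
E[α(G)] ≥ n − E[|E(G)|] = 199 − 11 = 188.
Numerically: ≈ 188.0000.
(This is only a lower bound; the true E[α(G)] may be larger.)

E[α(G)] ≥ 188 ≈ 188.0000.


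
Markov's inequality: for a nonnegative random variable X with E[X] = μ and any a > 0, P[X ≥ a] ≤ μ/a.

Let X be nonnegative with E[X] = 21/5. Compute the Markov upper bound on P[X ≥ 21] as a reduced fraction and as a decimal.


μ = E[X] = 21/5, a = 21.
Markov: P[X ≥ 21] ≤ μ/a = (21/5)/21 = 1/5.
Numerically: ≈ 0.20000.
(Since a = 21 > μ = 4.20000, the bound 1/5 is < 1 and informative.)

P[X ≥ 21] ≤ 1/5 ≈ 0.20000.


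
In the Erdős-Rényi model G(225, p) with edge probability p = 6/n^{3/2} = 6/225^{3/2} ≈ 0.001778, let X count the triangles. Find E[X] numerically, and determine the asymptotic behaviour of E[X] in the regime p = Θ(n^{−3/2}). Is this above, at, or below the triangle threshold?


Number of potential triangles: C(225, 3) = 1873200.
Each occurs with probability p³ ≈ (0.001778)³ ≈ 5.618656e-09.
By linearity: E[X] = C(225, 3)·p³ ≈ 1873200 · 5.618656e-09 ≈ 0.0105.
Since α = 3/2 > 1, p = c/n^{3/2} = o(1/n) is below the triangle threshold p ~ 1/n. Asymptotically E[X] ~ (c³/6)·n^{3(1−α)} = (6³/6)·n^{-1.5} → 0, so by Markov's inequality G has no triangles w.h.p.

E[X] ≈ 0.0105; in regime p = Θ(1/n^{3/2}) E[X] tends to 0 (below the triangle threshold p ~ 1/n).


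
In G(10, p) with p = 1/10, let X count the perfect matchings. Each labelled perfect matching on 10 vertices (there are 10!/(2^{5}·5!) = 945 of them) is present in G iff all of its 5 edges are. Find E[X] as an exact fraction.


K_10 has 10!/(2^{5}·5!) = 945 labelled perfect matchings.
For each such perfect matching H, let X_H = 1 if all 5 edges of H are present in G. Then P[X_H = 1] = p^{5} = (1/10)^{5} = 1/100000.
Summing the indicators: E[X] = Σ_H E[X_H] = 945 · p^{5} = 945 · 1/100000 = 189/20000.
Numerically: E[X] ≈ 0.00945.

E[X] = 945 · (1/10)^{5} = 189/20000 ≈ 0.00945.


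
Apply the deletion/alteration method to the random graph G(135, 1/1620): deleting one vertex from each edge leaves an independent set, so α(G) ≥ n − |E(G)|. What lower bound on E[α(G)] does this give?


E[|E(G)|] = C(135, 2)·p = 9045 · (1/1620) = 67/12.
E[α(G)] ≥ n − E[|E(G)|] = 135 − 67/12 = 1553/12.
Numerically: ≈ 129.417.
(This is only a lower bound; the true E[α(G)] may be larger.)

E[α(G)] ≥ 1553/12 ≈ 129.417.


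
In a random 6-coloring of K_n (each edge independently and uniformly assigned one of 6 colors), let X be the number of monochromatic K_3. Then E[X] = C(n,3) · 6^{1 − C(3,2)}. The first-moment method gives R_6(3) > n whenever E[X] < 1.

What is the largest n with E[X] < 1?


We need C(n, 3) · 6^{1 − 3} < 1, i.e. C(n, 3) < 6^{3 − 1} = 36.
Check values of n near the boundary:
  n = 4: C(4, 3) = 4; 4 < 36? YES
  n = 5: C(5, 3) = 10; 10 < 36? YES
  n = 6: C(6, 3) = 20; 20 < 36? YES
  n = 7: C(7, 3) = 35; 35 < 36? YES
  n = 8: C(8, 3) = 56; 56 < 36? NO
  n = 9: C(9, 3) = 84; 84 < 36? NO
  n = 10: C(10, 3) = 120; 120 < 36? NO
The largest n with C(n, 3) < 36 is n = 7 (where E[X] = 35/36 ≈ 0.97222). Hence R_6(3) > 7, i.e. R_6(3) ≥ 8.

Largest n = 7; hence R_6(3) > 7.


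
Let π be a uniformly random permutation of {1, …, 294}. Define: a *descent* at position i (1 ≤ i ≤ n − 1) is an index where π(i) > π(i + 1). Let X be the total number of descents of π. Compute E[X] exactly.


Write X = Σ X_I over i = 1, …, 293, with X_I the indicator of one descent.
There are 293 indicators.
For each fixed i, the pair (π(i), π(i+1)) is a uniformly random ordered pair of distinct values from {1, …, 294}; by symmetry P[π(i) > π(i+1)] = 1/2.
By linearity: E[X] = 293 · (1/2) = (294 − 1) · (1/2) = 293/2 ≈ 146.5000.

E[X] = 293/2 = 146.5000.


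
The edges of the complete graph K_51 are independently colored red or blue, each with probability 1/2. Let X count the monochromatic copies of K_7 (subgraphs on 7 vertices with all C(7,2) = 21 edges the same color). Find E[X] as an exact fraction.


Let X = Σ_S X_S over the C(51, 7) = 115775100 subsets S of size 7, where X_S = 1 if the K_7 on S is monochromatic.
For a fixed S, the K_7 on S has C(7, 2) = 21 edges. P[all 21 edges red] = (1/2)^21, and likewise for blue, so P[monochromatic] = 2·(1/2)^21 = 2^{1 − 21} = 1/1048576.
Summing: E[X] = C(51, 7) · 2^{1 − 21} = 115775100 · 1/1048576 = 28943775/262144.
Numerically: E[X] ≈ 110.4117.

E[X] = C(51,7)·2^(1−C(7,2)) = 28943775/262144 ≈ 110.4117.


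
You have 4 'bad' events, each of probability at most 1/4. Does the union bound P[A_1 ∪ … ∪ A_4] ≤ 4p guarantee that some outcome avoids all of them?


Union bound: P[∪_{i=1}^{4} A_i] ≤ Σ_i P[A_i] ≤ 4·p = 4·(1/4) = 1.
Numerically: 1 ≈ 1.000.
Is 1 < 1? NO.
Since the bound 1 is ≥ 1, the union bound is uninformative here; it does NOT by itself certify existence.

4·p = 1 ≈ 1.000; existence NOT certified by the union bound.


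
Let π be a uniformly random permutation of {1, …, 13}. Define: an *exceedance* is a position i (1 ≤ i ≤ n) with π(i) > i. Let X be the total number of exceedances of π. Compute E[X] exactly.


Write X = Σ_{i=1}^{13} X_i, where X_i = 1_{π(i) > i}.
For each fixed i, π(i) is uniform over {1, …, 13} (marginal of a uniform permutation), so P[π(i) > i] = (n − i)/n. Summing: Σ_{i=1}^{13} (n − i)/n = (0 + 1 + … + 12)/13 = 13(13 − 1)/(2·13) = (13 − 1)/2.
Hence E[X] = Σ_{i=1}^{13} (13 − i)/13 = 6 ≈ 6.000000.

E[X] = 6 = 6.000000.


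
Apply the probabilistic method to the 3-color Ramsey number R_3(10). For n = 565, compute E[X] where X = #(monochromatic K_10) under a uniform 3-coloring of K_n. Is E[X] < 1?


E[X] = C(565, 10) · 3^{1 − 45} = 843210704398024361828 · 3^{−44} = 843210704398024361828/984770902183611232881.
As a reduced fraction: E[X] = 843210704398024361828/984770902183611232881 ≈ 0.8563.
Is E[X] < 1? YES.
Since E[X] < 1, there exists a 3-coloring of K_{565} with no monochromatic K_10; hence R_3(10) > 565.

E[X] = 843210704398024361828/984770902183611232881 ≈ 0.8563; E[X] < 1, so R_3(10) > 565.


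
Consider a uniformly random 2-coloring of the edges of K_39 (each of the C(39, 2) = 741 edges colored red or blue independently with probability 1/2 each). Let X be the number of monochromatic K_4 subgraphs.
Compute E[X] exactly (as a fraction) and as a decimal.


Let X = Σ_S X_S over the C(39, 4) = 82251 subsets S of size 4, where X_S = 1 if the K_4 on S is monochromatic.
For a fixed S, the K_4 on S has C(4, 2) = 6 edges. P[all 6 edges red] = (1/2)^6, and likewise for blue, so P[monochromatic] = 2·(1/2)^6 = 2^{1 − 6} = 1/32.
By linearity: E[X] = C(39, 4) · 2^{1 − 6} = 82251 · 1/32 = 82251/32.
Numerically: E[X] ≈ 2570.343750.

E[X] = C(39,4)·2^(1−C(4,2)) = 82251/32 ≈ 2570.343750.


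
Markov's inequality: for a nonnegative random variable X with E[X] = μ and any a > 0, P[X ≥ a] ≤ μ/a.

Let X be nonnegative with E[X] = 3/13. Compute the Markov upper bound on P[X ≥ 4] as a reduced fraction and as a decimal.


μ = E[X] = 3/13, a = 4.
Markov: P[X ≥ 4] ≤ μ/a = (3/13)/4 = 3/52.
Numerically: ≈ 0.0577.
(Since a = 4 > μ = 0.2308, the bound 3/52 is < 1 and informative.)

P[X ≥ 4] ≤ 3/52 ≈ 0.0577.


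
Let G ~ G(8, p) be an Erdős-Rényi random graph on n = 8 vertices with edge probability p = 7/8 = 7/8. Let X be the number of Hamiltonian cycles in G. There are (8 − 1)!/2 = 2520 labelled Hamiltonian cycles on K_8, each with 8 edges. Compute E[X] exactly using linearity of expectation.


K_8 has (8 − 1)!/2 = 2520 labelled Hamiltonian cycles.
For each such Hamiltonian cycle H, let X_H = 1 if all 8 edges of H are present in G. Then P[X_H = 1] = p^{8} = (7/8)^{8} = 5764801/16777216.
By linearity: E[X] = Σ_H E[X_H] = 2520 · p^{8} = 2520 · 5764801/16777216 = 1815912315/2097152.
Numerically: E[X] ≈ 866.

E[X] = 2520 · (7/8)^{8} = 1815912315/2097152 ≈ 866.


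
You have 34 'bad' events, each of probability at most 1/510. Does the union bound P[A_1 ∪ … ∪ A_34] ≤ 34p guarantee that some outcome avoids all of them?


Union bound: P[∪_{i=1}^{34} A_i] ≤ Σ_i P[A_i] ≤ 34·p = 34·(1/510) = 1/15.
Numerically: 1/15 ≈ 0.0666667.
Is 1/15 < 1? YES.
Since P[∪ A_i] ≤ 1/15 < 1, the complement has P[∩ A_i^c] ≥ 1 − 1/15 = 14/15 > 0, so some outcome avoids every A_i.

34·p = 1/15 ≈ 0.0666667; existence CERTIFIED by the union bound.


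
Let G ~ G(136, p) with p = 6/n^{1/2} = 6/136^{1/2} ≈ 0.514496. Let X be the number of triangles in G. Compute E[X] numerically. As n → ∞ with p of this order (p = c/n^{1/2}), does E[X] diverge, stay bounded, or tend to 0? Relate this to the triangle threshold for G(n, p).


Number of potential triangles: C(136, 3) = 410040.
Each occurs with probability p³ ≈ (0.514496)³ ≈ 1.36190053e-01.
By linearity: E[X] = C(136, 3)·p³ ≈ 410040 · 1.36190053e-01 ≈ 55843.369294.
Since α = 1/2 < 1, p = c/n^{1/2} ≫ 1/n is above the triangle threshold p ~ 1/n. Asymptotically E[X] ~ (c³/6)·n^{3(1−α)} = (6³/6)·n^{1.5} → ∞; triangles are abundant w.h.p.

E[X] ≈ 55843.369294; in regime p = Θ(1/n^{1/2}) E[X] diverges (above the triangle threshold p ~ 1/n).


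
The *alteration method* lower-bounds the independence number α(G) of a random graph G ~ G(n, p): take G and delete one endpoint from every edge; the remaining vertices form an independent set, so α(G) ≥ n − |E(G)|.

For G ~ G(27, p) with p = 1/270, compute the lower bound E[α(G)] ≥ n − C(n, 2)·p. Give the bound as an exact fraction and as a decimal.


E[|E(G)|] = C(27, 2)·p = 351 · (1/270) = 13/10.
E[α(G)] ≥ n − E[|E(G)|] = 27 − 13/10 = 257/10.
Numerically: ≈ 25.70000.
(This is only a lower bound; the true E[α(G)] may be larger.)

E[α(G)] ≥ 257/10 ≈ 25.70000.


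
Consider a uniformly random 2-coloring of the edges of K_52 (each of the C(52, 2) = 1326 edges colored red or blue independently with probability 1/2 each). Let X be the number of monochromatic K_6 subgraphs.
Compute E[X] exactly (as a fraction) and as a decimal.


Let X = Σ_S X_S over the C(52, 6) = 20358520 subsets S of size 6, where X_S = 1 if the K_6 on S is monochromatic.
For a fixed S, the K_6 on S has C(6, 2) = 15 edges. P[all 15 edges red] = (1/2)^15, and likewise for blue, so P[monochromatic] = 2·(1/2)^15 = 2^{1 − 15} = 1/16384.
By linearity: E[X] = C(52, 6) · 2^{1 − 15} = 20358520 · 1/16384 = 2544815/2048.
Numerically: E[X] ≈ 1242.5854.

E[X] = C(52,6)·2^(1−C(6,2)) = 2544815/2048 ≈ 1242.5854.


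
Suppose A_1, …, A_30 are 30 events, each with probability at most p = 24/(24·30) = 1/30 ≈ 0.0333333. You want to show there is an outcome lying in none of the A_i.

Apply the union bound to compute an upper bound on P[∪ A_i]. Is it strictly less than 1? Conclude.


Union bound: P[∪_{i=1}^{30} A_i] ≤ Σ_i P[A_i] ≤ 30·p = 30·(1/30) = 1.
Numerically: 1 ≈ 1.0000000.
Is 1 < 1? NO.
Since the bound 1 is ≥ 1, the union bound is uninformative here; it does NOT by itself certify existence.

30·p = 1 ≈ 1.0000000; existence NOT certified by the union bound.


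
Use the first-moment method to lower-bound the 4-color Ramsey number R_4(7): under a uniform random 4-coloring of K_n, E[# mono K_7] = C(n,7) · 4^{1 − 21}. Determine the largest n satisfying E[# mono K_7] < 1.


We need C(n, 7) · 4^{1 − 21} < 1, i.e. C(n, 7) < 4^{21 − 1} = 1099511627776.
Check values of n near the boundary:
  n = 177: C(177, 7) = 957664425960; 957664425960 < 1099511627776? YES
  n = 178: C(178, 7) = 996867063280; 996867063280 < 1099511627776? YES
  n = 179: C(179, 7) = 1037437234460; 1037437234460 < 1099511627776? YES
  n = 180: C(180, 7) = 1079414463600; 1079414463600 < 1099511627776? YES
  n = 181: C(181, 7) = 1122839183400; 1122839183400 < 1099511627776? NO
  n = 182: C(182, 7) = 1167752750736; 1167752750736 < 1099511627776? NO
  n = 183: C(183, 7) = 1214197462413; 1214197462413 < 1099511627776? NO
The largest n with C(n, 7) < 1099511627776 is n = 180 (where E[X] = 67463403975/68719476736 ≈ 0.981722). Hence R_4(7) > 180, i.e. R_4(7) ≥ 181.

Largest n = 180; hence R_4(7) > 180.


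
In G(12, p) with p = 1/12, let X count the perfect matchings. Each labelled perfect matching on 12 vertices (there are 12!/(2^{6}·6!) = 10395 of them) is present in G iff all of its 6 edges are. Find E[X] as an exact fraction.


K_12 has 12!/(2^{6}·6!) = 10395 labelled perfect matchings.
For each such perfect matching H, let X_H = 1 if all 6 edges of H are present in G. Then P[X_H = 1] = p^{6} = (1/12)^{6} = 1/2985984.
Summing the indicators: E[X] = Σ_H E[X_H] = 10395 · p^{6} = 10395 · 1/2985984 = 385/110592.
Numerically: E[X] ≈ 0.0034813.

E[X] = 10395 · (1/12)^{6} = 385/110592 ≈ 0.0034813.


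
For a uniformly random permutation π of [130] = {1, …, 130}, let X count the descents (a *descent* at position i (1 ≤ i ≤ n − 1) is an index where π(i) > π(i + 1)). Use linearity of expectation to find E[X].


Write X = Σ X_I over i = 1, …, 129, with X_I the indicator of one descent.
There are 129 indicators.
For each fixed i, the pair (π(i), π(i+1)) is a uniformly random ordered pair of distinct values from {1, …, 130}; by symmetry P[π(i) > π(i+1)] = 1/2.
By linearity: E[X] = 129 · (1/2) = (130 − 1) · (1/2) = 129/2 ≈ 64.500.

E[X] = 129/2 = 64.500.


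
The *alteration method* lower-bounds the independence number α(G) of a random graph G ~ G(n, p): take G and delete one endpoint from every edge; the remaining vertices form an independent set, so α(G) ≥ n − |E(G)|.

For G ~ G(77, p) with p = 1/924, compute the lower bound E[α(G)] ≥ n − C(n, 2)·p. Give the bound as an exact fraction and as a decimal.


E[|E(G)|] = C(77, 2)·p = 2926 · (1/924) = 19/6.
E[α(G)] ≥ n − E[|E(G)|] = 77 − 19/6 = 443/6.
Numerically: ≈ 73.83333.
(This is only a lower bound; the true E[α(G)] may be larger.)

E[α(G)] ≥ 443/6 ≈ 73.83333.


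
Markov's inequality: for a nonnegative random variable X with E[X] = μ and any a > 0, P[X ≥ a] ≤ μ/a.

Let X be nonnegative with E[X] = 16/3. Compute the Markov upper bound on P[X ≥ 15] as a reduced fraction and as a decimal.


μ = E[X] = 16/3, a = 15.
Markov: P[X ≥ 15] ≤ μ/a = (16/3)/15 = 16/45.
Numerically: ≈ 0.356.
(Since a = 15 > μ = 5.333, the bound 16/45 is < 1 and informative.)

P[X ≥ 15] ≤ 16/45 ≈ 0.356.


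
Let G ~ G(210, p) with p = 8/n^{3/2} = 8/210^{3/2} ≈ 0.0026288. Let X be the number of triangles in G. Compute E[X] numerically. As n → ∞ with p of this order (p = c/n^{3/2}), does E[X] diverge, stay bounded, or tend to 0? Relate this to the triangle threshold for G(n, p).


Number of potential triangles: C(210, 3) = 1521520.
Each occurs with probability p³ ≈ (0.0026288)³ ≈ 1.8166997e-08.
By linearity: E[X] = C(210, 3)·p³ ≈ 1521520 · 1.8166997e-08 ≈ 0.02764.
Since α = 3/2 > 1, p = c/n^{3/2} = o(1/n) is below the triangle threshold p ~ 1/n. Asymptotically E[X] ~ (c³/6)·n^{3(1−α)} = (8³/6)·n^{-1.5} → 0, so by Markov's inequality G has no triangles w.h.p.

E[X] ≈ 0.02764; in regime p = Θ(1/n^{3/2}) E[X] tends to 0 (below the triangle threshold p ~ 1/n).


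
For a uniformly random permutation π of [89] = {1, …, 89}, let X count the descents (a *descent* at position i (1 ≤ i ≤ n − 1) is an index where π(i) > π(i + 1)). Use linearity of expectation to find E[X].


Write X = Σ X_I over i = 1, …, 88, with X_I the indicator of one descent.
There are 88 indicators.
For each fixed i, the pair (π(i), π(i+1)) is a uniformly random ordered pair of distinct values from {1, …, 89}; by symmetry P[π(i) > π(i+1)] = 1/2.
By linearity: E[X] = 88 · (1/2) = (89 − 1) · (1/2) = 44 ≈ 44.000.

E[X] = 44 = 44.000.


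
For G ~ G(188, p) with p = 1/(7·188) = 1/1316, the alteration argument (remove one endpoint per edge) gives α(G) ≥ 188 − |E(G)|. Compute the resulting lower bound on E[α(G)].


E[|E(G)|] = C(188, 2)·p = 17578 · (1/1316) = 187/14.
E[α(G)] ≥ n − E[|E(G)|] = 188 − 187/14 = 2445/14.
Numerically: ≈ 174.6429.
(This is only a lower bound; the true E[α(G)] may be larger.)

E[α(G)] ≥ 2445/14 ≈ 174.6429.


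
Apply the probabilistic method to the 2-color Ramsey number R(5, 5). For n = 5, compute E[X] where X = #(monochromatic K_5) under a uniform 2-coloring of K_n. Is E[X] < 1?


E[X] = C(5, 5) · 2^{1 − 10} = 1 · 2^{−9} = 1/512.
As a reduced fraction: E[X] = 1/512 ≈ 0.00195.
Is E[X] < 1? YES.
Since E[X] < 1, there exists a 2-coloring of K_{5} with no monochromatic K_5; hence R(5, 5) > 5.

E[X] = 1/512 ≈ 0.00195; E[X] < 1, so R(5, 5) > 5.


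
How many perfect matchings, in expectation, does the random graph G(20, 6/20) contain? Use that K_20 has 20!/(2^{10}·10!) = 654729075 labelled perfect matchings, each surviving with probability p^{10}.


K_20 has 20!/(2^{10}·10!) = 654729075 labelled perfect matchings.
For each such perfect matching H, let X_H = 1 if all 10 edges of H are present in G. Then P[X_H = 1] = p^{10} = (3/10)^{10} = 59049/10000000000.
By linearity: E[X] = Σ_H E[X_H] = 654729075 · p^{10} = 654729075 · 59049/10000000000 = 1546443885987/400000000.
Numerically: E[X] ≈ 3.87e+03.

E[X] = 654729075 · (3/10)^{10} = 1546443885987/400000000 ≈ 3.87e+03.


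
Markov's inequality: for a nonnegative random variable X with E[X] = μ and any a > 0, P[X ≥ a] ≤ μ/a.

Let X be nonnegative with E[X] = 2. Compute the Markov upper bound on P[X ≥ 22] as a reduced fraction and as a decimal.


μ = E[X] = 2, a = 22.
Markov: P[X ≥ 22] ≤ μ/a = (2)/22 = 1/11.
Numerically: ≈ 0.090909.
(Since a = 22 > μ = 2.000000, the bound 1/11 is < 1 and informative.)

P[X ≥ 22] ≤ 1/11 ≈ 0.090909.


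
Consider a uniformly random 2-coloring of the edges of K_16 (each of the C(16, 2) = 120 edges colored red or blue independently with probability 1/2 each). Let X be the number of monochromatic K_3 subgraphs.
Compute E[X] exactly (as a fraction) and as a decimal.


Let X = Σ_S X_S over the C(16, 3) = 560 subsets S of size 3, where X_S = 1 if the K_3 on S is monochromatic.
For a fixed S, the K_3 on S has C(3, 2) = 3 edges. P[all 3 edges red] = (1/2)^3, and likewise for blue, so P[monochromatic] = 2·(1/2)^3 = 2^{1 − 3} = 1/4.
Summing: E[X] = C(16, 3) · 2^{1 − 3} = 560 · 1/4 = 140.
Numerically: E[X] ≈ 140.00000.

E[X] = C(16,3)·2^(1−C(3,2)) = 140 ≈ 140.00000.


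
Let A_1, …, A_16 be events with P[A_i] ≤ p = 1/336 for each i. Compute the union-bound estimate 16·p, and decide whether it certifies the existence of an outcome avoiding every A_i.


Union bound: P[∪_{i=1}^{16} A_i] ≤ Σ_i P[A_i] ≤ 16·p = 16·(1/336) = 1/21.
Numerically: 1/21 ≈ 0.047619.
Is 1/21 < 1? YES.
Since P[∪ A_i] ≤ 1/21 < 1, the complement has P[∩ A_i^c] ≥ 1 − 1/21 = 20/21 > 0, so some outcome avoids every A_i.

16·p = 1/21 ≈ 0.047619; existence CERTIFIED by the union bound.


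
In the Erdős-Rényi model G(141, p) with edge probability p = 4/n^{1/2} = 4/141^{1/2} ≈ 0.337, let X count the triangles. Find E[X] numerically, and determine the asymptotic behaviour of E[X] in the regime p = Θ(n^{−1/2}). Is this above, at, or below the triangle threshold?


Number of potential triangles: C(141, 3) = 457310.
Each occurs with probability p³ ≈ (0.337)³ ≈ 3.82253e-02.
By linearity: E[X] = C(141, 3)·p³ ≈ 457310 · 3.82253e-02 ≈ 17480.828.
Since α = 1/2 < 1, p = c/n^{1/2} ≫ 1/n is above the triangle threshold p ~ 1/n. Asymptotically E[X] ~ (c³/6)·n^{3(1−α)} = (4³/6)·n^{1.5} → ∞; triangles are abundant w.h.p.

E[X] ≈ 17480.828; in regime p = Θ(1/n^{1/2}) E[X] diverges (above the triangle threshold p ~ 1/n).


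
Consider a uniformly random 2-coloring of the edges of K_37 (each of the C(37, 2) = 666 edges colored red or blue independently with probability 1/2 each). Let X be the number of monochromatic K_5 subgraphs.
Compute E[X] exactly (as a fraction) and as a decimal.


Let X = Σ_S X_S over the C(37, 5) = 435897 subsets S of size 5, where X_S = 1 if the K_5 on S is monochromatic.
For a fixed S, the K_5 on S has C(5, 2) = 10 edges. P[all 10 edges red] = (1/2)^10, and likewise for blue, so P[monochromatic] = 2·(1/2)^10 = 2^{1 − 10} = 1/512.
By linearity: E[X] = C(37, 5) · 2^{1 − 10} = 435897 · 1/512 = 435897/512.
Numerically: E[X] ≈ 851.361328.

E[X] = C(37,5)·2^(1−C(5,2)) = 435897/512 ≈ 851.361328.


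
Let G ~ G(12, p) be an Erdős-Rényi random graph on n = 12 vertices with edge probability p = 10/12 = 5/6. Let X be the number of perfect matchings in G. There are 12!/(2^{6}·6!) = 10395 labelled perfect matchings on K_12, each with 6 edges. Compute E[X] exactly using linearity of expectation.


K_12 has 12!/(2^{6}·6!) = 10395 labelled perfect matchings.
For each such perfect matching H, let X_H = 1 if all 6 edges of H are present in G. Then P[X_H = 1] = p^{6} = (5/6)^{6} = 15625/46656.
By linearity: E[X] = Σ_H E[X_H] = 10395 · p^{6} = 10395 · 15625/46656 = 6015625/1728.
Numerically: E[X] ≈ 3481.26.

E[X] = 10395 · (5/6)^{6} = 6015625/1728 ≈ 3481.26.
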